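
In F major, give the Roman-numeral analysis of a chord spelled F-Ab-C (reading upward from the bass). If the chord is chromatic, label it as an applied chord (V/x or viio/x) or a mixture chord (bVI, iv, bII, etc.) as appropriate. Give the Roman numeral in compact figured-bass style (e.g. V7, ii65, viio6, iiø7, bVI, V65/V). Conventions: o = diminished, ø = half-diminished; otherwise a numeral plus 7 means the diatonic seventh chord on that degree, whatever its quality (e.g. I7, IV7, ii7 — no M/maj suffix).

i

The pitches F-Ab-C form a minor triad rooted on F.
F is the first degree of F major. This is the minor tonic, borrowed from the parallel minor.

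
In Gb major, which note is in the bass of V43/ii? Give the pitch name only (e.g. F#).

The applied chord V43/ii is rooted on Eb: Eb-G-Bb-Db.
The figure 43 means second inversion — the fifth is in the bass.

Bb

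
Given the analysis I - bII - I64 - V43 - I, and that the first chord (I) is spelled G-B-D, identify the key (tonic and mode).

G major

I is given as G-B-D — a major triad with root G.
If G is scale degree 1 and the mode makes that degree carry a major triad, the tonic is G and the mode is major.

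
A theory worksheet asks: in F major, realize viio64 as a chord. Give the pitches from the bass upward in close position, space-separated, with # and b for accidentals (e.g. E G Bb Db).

In F major, the seventh degree is E, and the diatonic chord built there is a diminished triad.
Stacking thirds from E gives E-G-Bb.
With the 64 figure the chord is in second inversion; from the bass Bb upward in close position it reads Bb-E-G.

Bb E G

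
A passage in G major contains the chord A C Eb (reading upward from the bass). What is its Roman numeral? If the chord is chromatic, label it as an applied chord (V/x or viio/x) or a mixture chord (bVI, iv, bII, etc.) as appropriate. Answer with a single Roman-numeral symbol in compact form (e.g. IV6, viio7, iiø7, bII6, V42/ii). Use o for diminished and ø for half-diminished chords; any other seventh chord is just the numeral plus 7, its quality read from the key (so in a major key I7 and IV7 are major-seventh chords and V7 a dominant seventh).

iio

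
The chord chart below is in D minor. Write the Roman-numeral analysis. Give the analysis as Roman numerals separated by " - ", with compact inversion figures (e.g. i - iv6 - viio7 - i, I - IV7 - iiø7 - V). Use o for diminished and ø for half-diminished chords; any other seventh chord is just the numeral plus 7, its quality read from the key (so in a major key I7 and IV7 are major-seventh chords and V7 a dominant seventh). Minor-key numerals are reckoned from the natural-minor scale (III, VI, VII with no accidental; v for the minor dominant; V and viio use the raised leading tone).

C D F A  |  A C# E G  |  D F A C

C-D-F-A has root D, degree 1 in D minor, so i42.
A-C#-E-G: dominant seventh chord on A = scale degree 5 → V7.
D-F-A-C has root D, degree 1 in D minor, so i7.

i42 - V7 - i7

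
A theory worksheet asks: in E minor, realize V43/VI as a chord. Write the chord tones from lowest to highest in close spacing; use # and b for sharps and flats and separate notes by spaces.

D F G B

The slash means an applied dominant: we want the dominant of VI. In E minor, VI is C major, and its dominant is built on G.
Building a dominant seventh chord on G gives G-B-D-F.
With the 43 figure the chord is in second inversion; from the bass D upward in close position it reads D-F-G-B.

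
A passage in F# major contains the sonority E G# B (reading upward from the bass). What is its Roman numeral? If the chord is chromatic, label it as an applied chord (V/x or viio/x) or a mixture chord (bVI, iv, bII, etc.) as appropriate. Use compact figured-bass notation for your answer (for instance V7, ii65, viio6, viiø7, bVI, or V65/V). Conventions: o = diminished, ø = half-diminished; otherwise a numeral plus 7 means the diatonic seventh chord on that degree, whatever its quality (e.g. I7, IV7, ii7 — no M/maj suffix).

The pitches E-G#-B form a major triad rooted on E.
E is the lowered seventh degree of F# major (diatonic 7 would be E#). This is a major triad on the lowered seventh degree (the subtonic), borrowed from the parallel minor.

bVII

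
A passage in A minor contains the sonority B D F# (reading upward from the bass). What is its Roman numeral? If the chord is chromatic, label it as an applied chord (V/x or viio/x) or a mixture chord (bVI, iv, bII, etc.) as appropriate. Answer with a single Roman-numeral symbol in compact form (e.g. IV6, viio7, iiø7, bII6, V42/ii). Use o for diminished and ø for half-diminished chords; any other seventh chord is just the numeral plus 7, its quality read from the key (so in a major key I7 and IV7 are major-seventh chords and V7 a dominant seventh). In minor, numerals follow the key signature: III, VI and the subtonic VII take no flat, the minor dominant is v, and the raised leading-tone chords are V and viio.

ii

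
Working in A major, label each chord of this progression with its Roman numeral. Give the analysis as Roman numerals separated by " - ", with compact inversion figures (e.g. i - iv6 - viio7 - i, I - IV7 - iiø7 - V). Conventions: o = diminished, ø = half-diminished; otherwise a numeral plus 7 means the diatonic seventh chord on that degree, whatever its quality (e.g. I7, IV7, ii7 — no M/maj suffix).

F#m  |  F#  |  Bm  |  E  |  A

F#m: minor triad on F# = scale degree 6 → vi.
F#: chromatic; F# is V of ii, so V/ii.
Bm has root B, degree 2 in A major, so ii.
E: major triad on E = scale degree 5 → V.
A: major triad on A = scale degree 1 → I.

vi - V/ii - ii - V - I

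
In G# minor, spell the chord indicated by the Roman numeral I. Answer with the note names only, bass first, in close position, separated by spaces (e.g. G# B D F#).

G# B# D#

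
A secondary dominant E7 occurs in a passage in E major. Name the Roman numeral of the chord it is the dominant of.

The chord is a dominant seventh chord on E.
A dominant resolves down a perfect fifth: E → A. In E major, A is scale degree 4, i.e. IV.

IV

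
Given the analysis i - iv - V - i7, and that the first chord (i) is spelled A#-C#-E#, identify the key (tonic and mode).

A# minor

The anchor chord is a minor triad on A#, labeled i.
If A# is scale degree 1 and the mode makes that degree carry a minor triad, the tonic is A# and the mode is minor.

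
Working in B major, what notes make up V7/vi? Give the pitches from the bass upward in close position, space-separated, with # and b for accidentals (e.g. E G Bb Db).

The slash means an applied dominant: we want the dominant of vi. In B major, vi is G# minor, and its dominant is built on D#.
Building a dominant seventh chord on D# gives D#-F##-A#-C#.

D# F## A# C#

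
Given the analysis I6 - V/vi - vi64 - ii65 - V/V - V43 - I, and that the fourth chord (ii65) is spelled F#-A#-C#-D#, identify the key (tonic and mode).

ii65 is given as F#-A#-C#-D# — a minor seventh chord with root D#.
ii65 on D# implies D# is the supertonic; that puts the tonic at C#, and the lowercase numeral fits major mode.

C# major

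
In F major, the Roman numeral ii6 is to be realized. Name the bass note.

ii in F major has root G; the chord is G-Bb-D.
The figure 6 means first inversion — the third is in the bass.

Bb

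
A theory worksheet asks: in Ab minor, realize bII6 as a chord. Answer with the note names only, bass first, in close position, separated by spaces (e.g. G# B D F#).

Scale degree 2 in Ab minor is Bb; lowering it a half step gives Bbb. bII6 is the Neapolitan sixth — a major triad on the lowered second degree, here in its customary first inversion.
So the chord is Bbb-Db-Fb, a major triad.
The figured bass 6 indicates first inversion, placing the third (Db) in the bass: Db-Fb-Bbb.

Db Fb Bbb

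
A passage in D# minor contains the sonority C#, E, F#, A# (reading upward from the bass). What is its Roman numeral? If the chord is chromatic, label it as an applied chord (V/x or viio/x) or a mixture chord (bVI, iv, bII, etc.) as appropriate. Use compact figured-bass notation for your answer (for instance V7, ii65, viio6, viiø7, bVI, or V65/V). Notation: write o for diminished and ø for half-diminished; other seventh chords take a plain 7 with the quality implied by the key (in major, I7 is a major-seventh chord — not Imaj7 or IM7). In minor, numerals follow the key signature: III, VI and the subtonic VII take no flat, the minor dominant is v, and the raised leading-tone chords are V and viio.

Stacked in thirds the chord is F#-A#-C#-E: a dominant seventh chord on F#.
F# is not a diatonic chord root with this quality in D# minor, but it lies a perfect fifth above B (VI), so the chord functions as an applied dominant of VI.
With C# in the bass the chord is in second inversion, so the figured bass is 43.

V43/VI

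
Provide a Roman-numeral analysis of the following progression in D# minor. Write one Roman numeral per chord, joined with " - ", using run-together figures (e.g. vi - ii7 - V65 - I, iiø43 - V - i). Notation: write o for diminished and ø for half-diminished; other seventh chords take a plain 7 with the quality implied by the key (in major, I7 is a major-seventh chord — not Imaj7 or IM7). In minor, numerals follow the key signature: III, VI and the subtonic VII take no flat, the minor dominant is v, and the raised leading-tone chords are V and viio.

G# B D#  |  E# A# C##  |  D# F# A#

G#-B-D# has root G#, degree 4 in D# minor, so iv.
E#-A#-C##: major triad on A# = scale degree 5 → V64.
D#-F#-A#: root D# is the tonic; minor triad there is i.

iv - V64 - i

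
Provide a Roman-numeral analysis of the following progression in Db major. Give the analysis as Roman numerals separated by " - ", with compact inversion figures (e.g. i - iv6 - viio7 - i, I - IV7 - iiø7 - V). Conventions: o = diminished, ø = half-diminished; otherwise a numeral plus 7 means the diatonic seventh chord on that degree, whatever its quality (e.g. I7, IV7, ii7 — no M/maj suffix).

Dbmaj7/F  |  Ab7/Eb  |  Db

I65 - V43 - I

Dbmaj7/F: root Db is the tonic; major seventh chord there is I65.
Ab7/Eb: root Ab is the dominant; dominant seventh chord there is V43.
Db has root Db, degree 1 in Db major, so I.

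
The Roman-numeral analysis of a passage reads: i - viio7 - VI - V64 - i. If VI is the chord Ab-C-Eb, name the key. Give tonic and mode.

The anchor chord is a major triad on Ab, labeled VI.
Counting down 5 scale steps from Ab places the tonic on C; a major triad on degree 6 is diatonic only in minor.

C minor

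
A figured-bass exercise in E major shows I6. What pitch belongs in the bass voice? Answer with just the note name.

G#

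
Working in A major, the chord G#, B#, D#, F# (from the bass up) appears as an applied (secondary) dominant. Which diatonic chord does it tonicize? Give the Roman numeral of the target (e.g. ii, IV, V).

The chord is a dominant seventh chord on G#.
A dominant resolves down a perfect fifth: G# → C#. In A major, C# is scale degree 3, i.e. iii.

iii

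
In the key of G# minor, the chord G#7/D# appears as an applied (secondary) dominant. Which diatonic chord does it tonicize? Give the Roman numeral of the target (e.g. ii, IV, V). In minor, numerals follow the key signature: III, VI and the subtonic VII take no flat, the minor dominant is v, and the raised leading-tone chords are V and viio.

iv

The chord is a dominant seventh chord on G#.
A dominant resolves down a perfect fifth: G# → C#. In G# minor, C# is scale degree 4, i.e. iv.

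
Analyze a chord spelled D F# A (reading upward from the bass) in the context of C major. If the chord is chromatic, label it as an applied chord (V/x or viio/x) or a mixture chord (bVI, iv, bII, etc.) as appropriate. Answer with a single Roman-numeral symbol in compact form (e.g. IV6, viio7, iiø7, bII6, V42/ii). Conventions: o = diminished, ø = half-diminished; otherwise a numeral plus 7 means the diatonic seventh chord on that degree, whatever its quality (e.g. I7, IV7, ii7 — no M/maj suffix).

V/V

The pitches D-F#-A form a major triad rooted on D.
D is not a diatonic chord root with this quality in C major, but it lies a perfect fifth above G (V), so the chord functions as an applied dominant of V.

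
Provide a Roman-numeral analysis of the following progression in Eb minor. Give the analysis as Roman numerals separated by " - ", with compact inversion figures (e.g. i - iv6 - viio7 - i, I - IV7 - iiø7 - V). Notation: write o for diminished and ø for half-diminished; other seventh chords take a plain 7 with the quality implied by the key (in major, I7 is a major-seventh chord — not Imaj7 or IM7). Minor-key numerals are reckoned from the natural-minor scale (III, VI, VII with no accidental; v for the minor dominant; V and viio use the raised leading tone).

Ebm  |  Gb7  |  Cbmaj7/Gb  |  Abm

i - V7/VI - VI43 - iv

Ebm: minor triad on Eb = scale degree 1 → i.
Gb7: chromatic; Gb is V of VI, so V7/VI.
Cbmaj7/Gb has root Cb, degree 6 in Eb minor, so VI43.
Abm: minor triad on Ab = scale degree 4 → iv.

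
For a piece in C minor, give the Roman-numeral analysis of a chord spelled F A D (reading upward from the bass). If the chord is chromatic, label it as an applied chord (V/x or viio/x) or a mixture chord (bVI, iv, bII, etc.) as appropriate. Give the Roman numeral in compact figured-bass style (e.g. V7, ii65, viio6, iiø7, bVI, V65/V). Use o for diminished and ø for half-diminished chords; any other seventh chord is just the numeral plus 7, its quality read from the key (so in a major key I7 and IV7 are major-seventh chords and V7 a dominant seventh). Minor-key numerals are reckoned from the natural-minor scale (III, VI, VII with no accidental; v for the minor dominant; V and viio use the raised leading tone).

The pitches D-F-A form a minor triad rooted on D.
D is the second degree of C minor. This is the minor supertonic, borrowed from the parallel major (the Dorian ii).
With F in the bass the chord is in first inversion, so the figured bass is 6.

ii6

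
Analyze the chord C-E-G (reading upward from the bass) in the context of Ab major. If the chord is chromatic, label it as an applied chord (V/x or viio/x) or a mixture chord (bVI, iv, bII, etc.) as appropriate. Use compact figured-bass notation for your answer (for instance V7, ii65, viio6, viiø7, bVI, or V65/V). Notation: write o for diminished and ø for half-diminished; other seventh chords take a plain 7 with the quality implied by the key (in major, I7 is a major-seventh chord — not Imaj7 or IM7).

The pitches C-E-G form a major triad rooted on C.
C is not a diatonic chord root with this quality in Ab major, but it lies a perfect fifth above F (vi), so the chord functions as an applied dominant of vi.

V/vi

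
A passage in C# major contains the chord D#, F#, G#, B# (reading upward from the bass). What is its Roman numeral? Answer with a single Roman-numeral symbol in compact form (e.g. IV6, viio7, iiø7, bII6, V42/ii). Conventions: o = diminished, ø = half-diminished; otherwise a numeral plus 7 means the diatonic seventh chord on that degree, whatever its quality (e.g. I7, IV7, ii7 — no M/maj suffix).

The pitches G#-B#-D#-F# form a dominant seventh chord rooted on G#.
In C# major, G# is the dominant; the diatonic dominant seventh chord there is V7.
With D# in the bass the chord is in second inversion, so the figured bass is 43.

V43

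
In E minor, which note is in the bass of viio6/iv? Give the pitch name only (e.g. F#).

B

The applied chord viio6/iv is rooted on G#: G#-B-D.
The figure 6 means first inversion — the third is in the bass.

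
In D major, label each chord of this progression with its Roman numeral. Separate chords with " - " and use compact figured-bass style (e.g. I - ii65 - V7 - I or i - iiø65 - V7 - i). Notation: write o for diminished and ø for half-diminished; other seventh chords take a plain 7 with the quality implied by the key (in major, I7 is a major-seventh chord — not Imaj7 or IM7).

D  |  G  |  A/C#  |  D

I - IV - V6 - I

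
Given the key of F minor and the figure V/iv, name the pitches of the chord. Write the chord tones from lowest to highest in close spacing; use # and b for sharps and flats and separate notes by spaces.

F A C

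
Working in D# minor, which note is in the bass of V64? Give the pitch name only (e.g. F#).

V in D# minor has root A#; the chord is A#-C##-E#.
The figure 64 means second inversion — the fifth is in the bass.

E#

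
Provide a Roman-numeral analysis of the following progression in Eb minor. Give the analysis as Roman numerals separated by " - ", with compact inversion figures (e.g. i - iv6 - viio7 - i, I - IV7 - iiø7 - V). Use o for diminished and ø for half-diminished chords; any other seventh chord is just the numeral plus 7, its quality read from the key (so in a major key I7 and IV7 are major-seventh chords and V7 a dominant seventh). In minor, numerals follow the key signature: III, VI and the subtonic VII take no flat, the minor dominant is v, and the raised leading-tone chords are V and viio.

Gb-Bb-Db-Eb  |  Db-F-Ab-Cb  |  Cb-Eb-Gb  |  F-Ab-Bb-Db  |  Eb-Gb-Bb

Gb-Bb-Db-Eb has root Eb, degree 1 in Eb minor, so i65.
Db-F-Ab-Cb has root Db, degree 7 in Eb minor, so VII7.
Cb-Eb-Gb: major triad on Cb = scale degree 6 → VI.
F-Ab-Bb-Db: root Bb is the dominant; minor seventh chord there is v43.
Eb-Gb-Bb: root Eb is the tonic; minor triad there is i.

i65 - VII7 - VI - v43 - i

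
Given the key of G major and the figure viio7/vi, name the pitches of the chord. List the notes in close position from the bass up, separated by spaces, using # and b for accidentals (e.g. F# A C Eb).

D# F# A C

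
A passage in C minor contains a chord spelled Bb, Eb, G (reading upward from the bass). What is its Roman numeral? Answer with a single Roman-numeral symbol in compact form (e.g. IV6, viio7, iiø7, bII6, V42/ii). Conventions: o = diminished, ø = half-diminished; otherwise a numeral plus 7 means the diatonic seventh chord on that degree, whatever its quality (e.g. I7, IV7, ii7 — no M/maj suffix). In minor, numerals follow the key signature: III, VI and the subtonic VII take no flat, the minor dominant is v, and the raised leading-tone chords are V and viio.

III64

The pitches Eb-G-Bb form a major triad rooted on Eb.
Eb is scale degree 3 in C minor, and a major triad on that degree is written III.
With Bb in the bass the chord is in second inversion, so the figured bass is 64.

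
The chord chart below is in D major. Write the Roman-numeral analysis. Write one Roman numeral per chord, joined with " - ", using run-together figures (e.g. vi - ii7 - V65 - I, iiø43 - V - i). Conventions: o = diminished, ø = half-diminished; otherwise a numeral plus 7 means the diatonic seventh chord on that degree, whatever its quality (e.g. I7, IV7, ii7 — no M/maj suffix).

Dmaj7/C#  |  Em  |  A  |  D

Dmaj7/C#: root D is the tonic; major seventh chord there is I42.
Em: root E is the supertonic; minor triad there is ii.
A: major triad on A = scale degree 5 → V.
D: root D is the tonic; major triad there is I.

I42 - ii - V - I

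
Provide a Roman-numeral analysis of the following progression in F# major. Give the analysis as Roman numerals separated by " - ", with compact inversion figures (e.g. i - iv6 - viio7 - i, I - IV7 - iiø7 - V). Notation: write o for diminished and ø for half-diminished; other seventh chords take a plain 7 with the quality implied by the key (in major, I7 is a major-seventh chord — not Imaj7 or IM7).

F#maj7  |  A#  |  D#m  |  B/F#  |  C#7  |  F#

I7 - V/vi - vi - IV64 - V7 - I

F#maj7: root F# is the tonic; major seventh chord there is I7.
A#: chromatic; A# is V of vi, so V/vi.
D#m has root D#, degree 6 in F# major, so vi.
B/F# has root B, degree 4 in F# major, so IV64.
C#7: root C# is the dominant; dominant seventh chord there is V7.
F#: root F# is the tonic; major triad there is I.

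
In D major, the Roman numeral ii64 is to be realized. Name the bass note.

B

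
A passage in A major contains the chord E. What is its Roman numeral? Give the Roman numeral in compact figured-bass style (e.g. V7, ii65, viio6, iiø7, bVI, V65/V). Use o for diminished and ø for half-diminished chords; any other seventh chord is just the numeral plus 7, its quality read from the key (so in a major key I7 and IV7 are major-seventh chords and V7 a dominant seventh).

The pitches E-G#-B form a major triad rooted on E.
E is scale degree 5 in A major, and a major triad on that degree is written V.

V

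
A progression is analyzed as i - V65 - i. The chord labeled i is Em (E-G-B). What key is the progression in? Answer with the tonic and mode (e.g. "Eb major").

E minor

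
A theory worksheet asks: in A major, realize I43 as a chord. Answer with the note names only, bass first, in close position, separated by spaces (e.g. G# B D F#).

E G# A C#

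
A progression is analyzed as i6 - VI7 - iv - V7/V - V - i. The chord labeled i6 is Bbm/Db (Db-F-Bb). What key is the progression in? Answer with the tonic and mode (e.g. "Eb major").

The anchor chord is a minor triad on Bb, labeled i6.
If Bb is scale degree 1 and the mode makes that degree carry a minor triad, the tonic is Bb and the mode is minor.

Bb minor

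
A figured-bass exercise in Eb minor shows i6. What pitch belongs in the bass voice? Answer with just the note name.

Gb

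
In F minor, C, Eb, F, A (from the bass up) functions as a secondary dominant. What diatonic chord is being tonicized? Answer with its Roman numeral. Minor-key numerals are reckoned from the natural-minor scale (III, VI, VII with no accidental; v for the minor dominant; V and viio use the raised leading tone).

iv

The chord is a dominant seventh chord on F.
A dominant resolves down a perfect fifth: F → Bb. In F minor, Bb is scale degree 4, i.e. iv.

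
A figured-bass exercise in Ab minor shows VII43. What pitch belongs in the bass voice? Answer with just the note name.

Db

VII in Ab minor has root Gb; the chord is Gb-Bb-Db-Fb.
The figure 43 means second inversion — the fifth is in the bass.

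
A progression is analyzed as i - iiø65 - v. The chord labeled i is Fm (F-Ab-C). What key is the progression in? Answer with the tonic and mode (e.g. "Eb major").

The anchor chord is a minor triad on F, labeled i.
If F is scale degree 1 and the mode makes that degree carry a minor triad, the tonic is F and the mode is minor.

F minor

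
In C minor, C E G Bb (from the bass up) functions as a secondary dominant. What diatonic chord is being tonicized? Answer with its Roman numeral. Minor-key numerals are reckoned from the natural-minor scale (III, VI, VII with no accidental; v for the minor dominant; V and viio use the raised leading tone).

iv

The chord is a dominant seventh chord on C.
A dominant resolves down a perfect fifth: C → F. In C minor, F is scale degree 4, i.e. iv.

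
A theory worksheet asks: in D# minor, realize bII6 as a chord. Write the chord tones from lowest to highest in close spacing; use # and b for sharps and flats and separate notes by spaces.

Scale degree 2 in D# minor is E#; lowering it a half step gives E. bII6 is the Neapolitan sixth — a major triad on the lowered second degree, here in its customary first inversion.
So the chord is E-G#-B.
With the 6 figure the chord is in first inversion; from the bass G# upward in close position it reads G#-B-E.

G# B E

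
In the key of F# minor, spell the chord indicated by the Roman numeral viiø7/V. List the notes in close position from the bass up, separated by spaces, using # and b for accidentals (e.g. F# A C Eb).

B# D# F# A#

The slash marks an applied leading-tone chord: viio of V. In F# minor, V is C#, so the leading tone to it is B#, a half step below.
Building a half-diminished seventh chord on B# gives B#-D#-F#-A#.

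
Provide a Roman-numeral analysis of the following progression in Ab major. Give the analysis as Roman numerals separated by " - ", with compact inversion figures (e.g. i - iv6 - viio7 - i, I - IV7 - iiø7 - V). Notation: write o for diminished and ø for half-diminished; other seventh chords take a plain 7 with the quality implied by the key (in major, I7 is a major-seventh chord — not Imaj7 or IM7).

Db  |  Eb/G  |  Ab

Db: root Db is the subdominant; major triad there is IV.
Eb/G: root Eb is the dominant; major triad there is V6.
Ab: major triad on Ab = scale degree 1 → I.

IV - V6 - I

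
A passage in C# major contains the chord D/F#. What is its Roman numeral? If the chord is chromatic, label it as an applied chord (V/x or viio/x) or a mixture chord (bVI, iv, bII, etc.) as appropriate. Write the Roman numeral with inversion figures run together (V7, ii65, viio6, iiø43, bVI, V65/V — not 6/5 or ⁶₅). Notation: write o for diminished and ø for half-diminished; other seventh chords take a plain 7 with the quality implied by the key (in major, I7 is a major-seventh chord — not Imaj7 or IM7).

bII6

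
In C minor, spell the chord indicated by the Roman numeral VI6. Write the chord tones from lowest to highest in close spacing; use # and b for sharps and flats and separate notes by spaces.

C Eb Ab

The numeral's case and figure indicate a major triad. In C minor its root, scale degree 6, is Ab.
Stacking thirds from Ab gives Ab-C-Eb.
With the 6 figure the chord is in first inversion; from the bass C upward in close position it reads C-Eb-Ab.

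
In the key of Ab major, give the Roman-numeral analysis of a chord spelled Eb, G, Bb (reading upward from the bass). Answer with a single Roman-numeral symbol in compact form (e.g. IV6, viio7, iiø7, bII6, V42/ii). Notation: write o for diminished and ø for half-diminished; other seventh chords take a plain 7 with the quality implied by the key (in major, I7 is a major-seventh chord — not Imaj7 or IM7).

V

The pitches Eb-G-Bb form a major triad rooted on Eb.
In Ab major, Eb is the dominant; the diatonic major triad there is V.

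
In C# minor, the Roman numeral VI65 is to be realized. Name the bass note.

C#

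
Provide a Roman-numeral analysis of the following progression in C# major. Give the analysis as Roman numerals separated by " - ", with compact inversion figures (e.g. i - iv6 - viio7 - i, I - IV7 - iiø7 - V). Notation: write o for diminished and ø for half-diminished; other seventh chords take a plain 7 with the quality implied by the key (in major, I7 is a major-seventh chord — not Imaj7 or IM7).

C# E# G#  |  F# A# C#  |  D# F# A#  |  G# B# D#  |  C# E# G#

C#-E#-G# has root C#, degree 1 in C# major, so I.
F#-A#-C# has root F#, degree 4 in C# major, so IV.
D#-F#-A# has root D#, degree 2 in C# major, so ii.
G#-B#-D#: major triad on G# = scale degree 5 → V.
C#-E#-G#: root C# is the tonic; major triad there is I.

I - IV - ii - V - I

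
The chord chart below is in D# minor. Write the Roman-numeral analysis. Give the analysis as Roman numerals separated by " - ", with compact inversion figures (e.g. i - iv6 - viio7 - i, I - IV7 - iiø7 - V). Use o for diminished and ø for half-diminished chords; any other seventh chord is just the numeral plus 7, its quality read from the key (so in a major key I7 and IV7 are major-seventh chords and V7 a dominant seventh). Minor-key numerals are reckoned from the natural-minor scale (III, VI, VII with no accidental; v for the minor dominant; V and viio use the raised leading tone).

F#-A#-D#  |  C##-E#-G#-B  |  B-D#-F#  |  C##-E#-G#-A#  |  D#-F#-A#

F#-A#-D#: root D# is the tonic; minor triad there is i6.
C##-E#-G#-B: root C## is the leading tone; fully diminished seventh chord there is viio7.
B-D#-F#: root B is the submediant; major triad there is VI.
C##-E#-G#-A#: root A# is the dominant; dominant seventh chord there is V65.
D#-F#-A# has root D#, degree 1 in D# minor, so i.

i6 - viio7 - VI - V65 - i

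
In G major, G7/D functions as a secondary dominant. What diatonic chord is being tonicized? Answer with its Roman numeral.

IV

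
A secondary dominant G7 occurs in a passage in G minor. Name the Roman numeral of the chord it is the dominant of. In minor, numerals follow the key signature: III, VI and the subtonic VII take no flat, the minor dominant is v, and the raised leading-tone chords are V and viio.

iv

The chord is a dominant seventh chord on G.
A dominant resolves down a perfect fifth: G → C. In G minor, C is scale degree 4, i.e. iv.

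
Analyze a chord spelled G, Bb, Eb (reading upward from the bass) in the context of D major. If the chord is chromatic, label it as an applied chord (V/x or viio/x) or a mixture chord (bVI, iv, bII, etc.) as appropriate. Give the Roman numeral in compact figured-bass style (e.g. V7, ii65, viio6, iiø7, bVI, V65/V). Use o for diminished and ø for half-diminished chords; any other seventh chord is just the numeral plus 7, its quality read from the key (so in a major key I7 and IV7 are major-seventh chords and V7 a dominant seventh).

Stacked in thirds the chord is Eb-G-Bb: a major triad on Eb.
Eb is the lowered second degree of D major (diatonic 2 would be E). This is the Neapolitan sixth — a major triad on the lowered second degree, here in its customary first inversion.
With G in the bass the chord is in first inversion, so the figured bass is 6.

bII6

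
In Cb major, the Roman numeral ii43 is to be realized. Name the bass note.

Ab

ii in Cb major has root Db; the chord is Db-Fb-Ab-Cb.
The figure 43 means second inversion — the fifth is in the bass.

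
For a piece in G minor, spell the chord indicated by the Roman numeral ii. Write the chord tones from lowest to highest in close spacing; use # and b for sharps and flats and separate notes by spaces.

Scale degree 2 in G minor is A; here the chord built on it is altered to a minor triad. ii is the minor supertonic, borrowed from the parallel major (the Dorian ii).
So the chord is A-C-E.

A C E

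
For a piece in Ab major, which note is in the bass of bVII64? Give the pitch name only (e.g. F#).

Db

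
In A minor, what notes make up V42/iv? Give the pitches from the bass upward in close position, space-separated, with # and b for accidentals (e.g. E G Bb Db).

V42/iv is a secondary dominant — the dominant seventh of iv. iv in A minor is D, so the applied chord's root is A, a perfect fifth above.
Building a dominant seventh chord on A gives A-C#-E-G.
With the 42 figure the chord is in third inversion; from the bass G upward in close position it reads G-A-C#-E.

G A C# E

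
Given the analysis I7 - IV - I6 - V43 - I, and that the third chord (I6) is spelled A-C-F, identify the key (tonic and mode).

I6 is given as A-C-F — a major triad with root F.
If F is scale degree 1 and the mode makes that degree carry a major triad, the tonic is F and the mode is major.

F major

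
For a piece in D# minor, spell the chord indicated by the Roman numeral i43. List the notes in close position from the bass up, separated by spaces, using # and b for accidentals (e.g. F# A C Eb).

The numeral's case and figure indicate a minor seventh chord. In D# minor its root, scale degree 1, is D#.
Stacking thirds from D# gives D#-F#-A#-C#.
With the 43 figure the chord is in second inversion; from the bass A# upward in close position it reads A#-C#-D#-F#.

A# C# D# F#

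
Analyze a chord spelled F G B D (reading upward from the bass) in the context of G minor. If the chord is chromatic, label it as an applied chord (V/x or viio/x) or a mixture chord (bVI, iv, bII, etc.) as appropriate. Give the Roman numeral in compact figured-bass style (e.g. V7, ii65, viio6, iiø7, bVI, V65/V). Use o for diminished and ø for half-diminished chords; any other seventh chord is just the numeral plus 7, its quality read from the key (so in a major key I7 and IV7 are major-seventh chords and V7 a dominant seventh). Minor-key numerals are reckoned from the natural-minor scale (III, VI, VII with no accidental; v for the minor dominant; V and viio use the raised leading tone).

V42/iv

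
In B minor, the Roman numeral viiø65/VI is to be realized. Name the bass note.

A

The applied chord viiø65/VI is rooted on F#: F#-A-C-E.
The figure 65 means first inversion — the third is in the bass.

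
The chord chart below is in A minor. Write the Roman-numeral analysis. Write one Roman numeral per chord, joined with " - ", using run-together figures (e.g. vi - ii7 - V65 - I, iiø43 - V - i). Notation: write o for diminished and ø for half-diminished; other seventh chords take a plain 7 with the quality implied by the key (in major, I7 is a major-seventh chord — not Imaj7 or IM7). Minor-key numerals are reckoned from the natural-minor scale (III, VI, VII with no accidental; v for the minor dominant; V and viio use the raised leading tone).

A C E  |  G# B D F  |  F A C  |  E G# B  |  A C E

i - viio7 - VI - V - i

A-C-E has root A, degree 1 in A minor, so i.
G#-B-D-F: fully diminished seventh chord on G# = scale degree 7 → viio7.
F-A-C: root F is the submediant; major triad there is VI.
E-G#-B: major triad on E = scale degree 5 → V.
A-C-E: minor triad on A = scale degree 1 → i.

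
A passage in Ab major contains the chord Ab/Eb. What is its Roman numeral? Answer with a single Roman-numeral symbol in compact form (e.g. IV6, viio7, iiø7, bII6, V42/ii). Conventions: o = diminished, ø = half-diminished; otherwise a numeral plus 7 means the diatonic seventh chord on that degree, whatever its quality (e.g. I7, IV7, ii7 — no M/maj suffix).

I64

Stacked in thirds the chord is Ab-C-Eb: a major triad on Ab.
Ab is scale degree 1 in Ab major, and a major triad on that degree is written I.
With Eb in the bass the chord is in second inversion, so the figured bass is 64.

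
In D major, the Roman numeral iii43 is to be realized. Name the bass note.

C#

iii in D major has root F#; the chord is F#-A-C#-E.
The figure 43 means second inversion — the fifth is in the bass.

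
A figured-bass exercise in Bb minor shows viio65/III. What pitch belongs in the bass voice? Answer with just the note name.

Eb

The applied chord viio65/III is rooted on C: C-Eb-Gb-Bbb.
The figure 65 means first inversion — the third is in the bass.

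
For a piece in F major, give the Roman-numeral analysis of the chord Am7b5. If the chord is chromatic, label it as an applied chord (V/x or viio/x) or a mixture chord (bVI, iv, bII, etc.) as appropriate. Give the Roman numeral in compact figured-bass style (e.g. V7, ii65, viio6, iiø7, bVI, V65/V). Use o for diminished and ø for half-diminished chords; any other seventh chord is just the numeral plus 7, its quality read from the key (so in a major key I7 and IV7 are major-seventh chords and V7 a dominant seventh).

viiø7/IV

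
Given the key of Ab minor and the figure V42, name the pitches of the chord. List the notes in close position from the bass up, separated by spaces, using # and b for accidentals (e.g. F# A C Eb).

Db Eb G Bb

In Ab minor, the fifth degree is Eb. The dominant is major (leading tone raised), so V is a dominant seventh chord.
That chord is spelled Eb-G-Bb-Db.
With the 42 figure the chord is in third inversion; from the bass Db upward in close position it reads Db-Eb-G-Bb.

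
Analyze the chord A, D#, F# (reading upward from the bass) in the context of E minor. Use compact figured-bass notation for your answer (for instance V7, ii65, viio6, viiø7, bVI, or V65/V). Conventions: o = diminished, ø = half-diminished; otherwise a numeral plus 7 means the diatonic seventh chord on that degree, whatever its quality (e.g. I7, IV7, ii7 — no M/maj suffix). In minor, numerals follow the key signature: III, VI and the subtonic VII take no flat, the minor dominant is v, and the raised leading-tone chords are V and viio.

viio64

Stacked in thirds the chord is D#-F#-A: a diminished triad on D#.
D# is scale degree 7 in E minor, and a diminished triad on that degree is written viio.
With A in the bass the chord is in second inversion, so the figured bass is 64.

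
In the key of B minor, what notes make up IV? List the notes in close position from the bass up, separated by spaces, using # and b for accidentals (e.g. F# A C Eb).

Scale degree 4 in B minor is E; here the chord built on it is altered to a major triad. IV is the major subdominant, borrowed from the parallel major.
So the chord is E-G#-B, a major triad.

E G# B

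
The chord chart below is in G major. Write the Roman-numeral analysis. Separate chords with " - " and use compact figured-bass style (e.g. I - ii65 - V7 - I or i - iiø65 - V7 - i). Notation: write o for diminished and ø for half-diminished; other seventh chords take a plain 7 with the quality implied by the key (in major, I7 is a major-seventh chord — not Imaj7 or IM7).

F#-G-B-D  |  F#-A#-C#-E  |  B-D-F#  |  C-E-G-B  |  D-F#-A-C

I42 - V7/iii - iii - IV7 - V7

F#-G-B-D has root G, degree 1 in G major, so I42.
F#-A#-C#-E is the secondary dominant of iii (dominant seventh chord on F#): V7/iii.
B-D-F# has root B, degree 3 in G major, so iii.
C-E-G-B: major seventh chord on C = scale degree 4 → IV7.
D-F#-A-C has root D, degree 5 in G major, so V7.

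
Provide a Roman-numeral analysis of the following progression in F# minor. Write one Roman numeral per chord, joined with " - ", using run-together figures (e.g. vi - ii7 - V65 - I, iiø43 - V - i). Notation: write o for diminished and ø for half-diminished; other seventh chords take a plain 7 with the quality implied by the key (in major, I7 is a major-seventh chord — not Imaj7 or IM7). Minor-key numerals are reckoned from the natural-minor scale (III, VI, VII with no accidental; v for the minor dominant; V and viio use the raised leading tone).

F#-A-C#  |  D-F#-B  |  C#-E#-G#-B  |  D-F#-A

i - iv6 - V7 - VI

F#-A-C#: root F# is the tonic; minor triad there is i.
D-F#-B has root B, degree 4 in F# minor, so iv6.
C#-E#-G#-B has root C#, degree 5 in F# minor, so V7.
D-F#-A has root D, degree 6 in F# minor, so VI.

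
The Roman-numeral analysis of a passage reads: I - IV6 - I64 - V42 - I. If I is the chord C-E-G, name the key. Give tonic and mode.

C major

I is given as C-E-G — a major triad with root C.
If C is scale degree 1 and the mode makes that degree carry a major triad, the tonic is C and the mode is major.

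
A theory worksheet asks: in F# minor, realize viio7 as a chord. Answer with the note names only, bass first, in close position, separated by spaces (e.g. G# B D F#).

In F# minor, the leading-tone chord is built on the raised seventh degree, E#.
That chord is spelled E#-G#-B-D.

E# G# B D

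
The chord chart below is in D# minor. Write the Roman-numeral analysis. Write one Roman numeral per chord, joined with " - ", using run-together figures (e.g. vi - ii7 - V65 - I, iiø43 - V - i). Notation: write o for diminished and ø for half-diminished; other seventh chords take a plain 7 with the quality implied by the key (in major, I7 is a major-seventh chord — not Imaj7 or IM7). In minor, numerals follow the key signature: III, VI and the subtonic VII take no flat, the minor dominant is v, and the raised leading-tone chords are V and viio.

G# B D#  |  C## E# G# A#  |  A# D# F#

G#-B-D#: minor triad on G# = scale degree 4 → iv.
C##-E#-G#-A#: dominant seventh chord on A# = scale degree 5 → V65.
A#-D#-F# has root D#, degree 1 in D# minor, so i64.

iv - V65 - i64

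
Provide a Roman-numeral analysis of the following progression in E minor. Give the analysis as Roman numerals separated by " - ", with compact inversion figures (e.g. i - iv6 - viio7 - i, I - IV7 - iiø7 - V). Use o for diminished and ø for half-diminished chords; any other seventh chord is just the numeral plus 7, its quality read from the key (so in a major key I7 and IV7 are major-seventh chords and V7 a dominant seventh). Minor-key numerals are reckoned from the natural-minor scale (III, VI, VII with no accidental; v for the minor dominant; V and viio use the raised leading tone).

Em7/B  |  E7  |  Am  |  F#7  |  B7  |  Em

Em7/B has root E, degree 1 in E minor, so i43.
E7: chromatic; E is V of iv, so V7/iv.
Am: root A is the subdominant; minor triad there is iv.
F#7: chromatic; F# is V of V, so V7/V.
B7: dominant seventh chord on B = scale degree 5 → V7.
Em: minor triad on E = scale degree 1 → i.

i43 - V7/iv - iv - V7/V - V7 - i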